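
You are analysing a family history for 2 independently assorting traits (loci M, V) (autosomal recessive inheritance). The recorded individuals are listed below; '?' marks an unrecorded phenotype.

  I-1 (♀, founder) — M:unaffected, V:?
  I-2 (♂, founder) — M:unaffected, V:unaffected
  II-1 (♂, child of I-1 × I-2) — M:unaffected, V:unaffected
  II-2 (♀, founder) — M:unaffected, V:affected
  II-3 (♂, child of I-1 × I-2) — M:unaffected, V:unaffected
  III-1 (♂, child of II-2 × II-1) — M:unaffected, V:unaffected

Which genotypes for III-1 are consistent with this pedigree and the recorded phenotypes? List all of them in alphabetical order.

III-1 ∈ {MM Vv, Mm Vv}

M/I-1 un ·: MM|Mm
M/I-2 un ·: MM|Mm
M/II-1 un I-1×I-2: MM|Mm
M/II-2 un ·: MM|Mm
M/II-3 un I-1×I-2: MM|Mm
M/III-1 un II-2×II-1: MM|Mm
⇒ M over [I-1,I-2,II-1,II-2,II-3,III-1]: 45 consistent
V/I-1 ? ·: VV|Vv|vv
V/I-2 un ·: VV|Vv
V/II-1 un I-1×I-2: VV|Vv
V/II-2 aff ·: vv
V/II-3 un I-1×I-2: VV|Vv
V/III-1 un II-2×II-1: Vv
⇒ V over [I-1,I-2,II-1,II-2,II-3,III-1]: 15 consistent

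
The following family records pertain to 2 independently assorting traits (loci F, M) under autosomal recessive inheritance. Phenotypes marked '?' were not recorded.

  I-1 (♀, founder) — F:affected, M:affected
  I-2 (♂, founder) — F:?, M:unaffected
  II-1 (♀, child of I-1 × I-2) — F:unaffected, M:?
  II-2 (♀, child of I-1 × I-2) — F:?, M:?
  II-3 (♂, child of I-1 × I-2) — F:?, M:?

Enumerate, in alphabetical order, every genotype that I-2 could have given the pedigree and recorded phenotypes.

F/I-1 aff ·: ff
F/I-2 ? ·: FF|Ff
F/II-1 un I-1×I-2: Ff
F/II-2 ? I-1×I-2: Ff|ff
F/II-3 ? I-1×I-2: Ff|ff
⇒ F over [I-1,I-2,II-1,II-2,II-3]: 5 consistent
M/I-1 aff ·: mm
M/I-2 un ·: MM|Mm
M/II-1 ? I-1×I-2: Mm|mm
M/II-2 ? I-1×I-2: Mm|mm
M/II-3 ? I-1×I-2: Mm|mm
⇒ M over [I-1,I-2,II-1,II-2,II-3]: 9 consistent

I-2 ∈ {FF MM, FF Mm, Ff MM, Ff Mm}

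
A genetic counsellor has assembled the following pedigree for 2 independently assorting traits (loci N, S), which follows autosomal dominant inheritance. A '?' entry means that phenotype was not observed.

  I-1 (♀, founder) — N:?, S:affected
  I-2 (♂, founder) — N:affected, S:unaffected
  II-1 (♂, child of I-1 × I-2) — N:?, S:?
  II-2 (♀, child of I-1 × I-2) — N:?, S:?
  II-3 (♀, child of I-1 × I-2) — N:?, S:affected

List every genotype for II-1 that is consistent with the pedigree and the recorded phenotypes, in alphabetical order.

N/I-1 ? ·: nn|Nn|NN
N/I-2 aff ·: Nn|NN
N/II-1 ? I-1×I-2: nn|Nn|NN
N/II-2 ? I-1×I-2: nn|Nn|NN
N/II-3 ? I-1×I-2: nn|Nn|NN
⇒ N over [I-1,I-2,II-1,II-2,II-3]: 53 consistent
S/I-1 aff ·: Ss|SS
S/I-2 un ·: ss
S/II-1 ? I-1×I-2: ss|Ss
S/II-2 ? I-1×I-2: ss|Ss
S/II-3 aff I-1×I-2: Ss
⇒ S over [I-1,I-2,II-1,II-2,II-3]: 5 consistent

II-1 ∈ {NN Ss, NN ss, Nn Ss, Nn ss, nn Ss, nn ss}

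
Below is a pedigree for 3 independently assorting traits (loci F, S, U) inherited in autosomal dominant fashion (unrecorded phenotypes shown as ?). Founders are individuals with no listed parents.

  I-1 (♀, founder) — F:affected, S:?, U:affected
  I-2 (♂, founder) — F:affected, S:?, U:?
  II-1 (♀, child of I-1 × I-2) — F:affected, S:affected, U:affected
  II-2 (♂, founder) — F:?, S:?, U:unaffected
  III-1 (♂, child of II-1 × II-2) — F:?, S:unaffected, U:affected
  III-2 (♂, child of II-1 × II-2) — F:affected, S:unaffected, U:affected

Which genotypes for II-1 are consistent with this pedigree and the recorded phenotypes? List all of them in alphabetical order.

F/I-1 aff ·: Ff|FF
F/I-2 aff ·: Ff|FF
F/II-1 aff I-1×I-2: Ff|FF
F/II-2 ? ·: ff|Ff|FF
F/III-1 ? II-1×II-2: ff|Ff|FF
F/III-2 aff II-1×II-2: Ff|FF
⇒ F over [I-1,I-2,II-1,II-2,III-1,III-2]: 60 consistent
S/I-1 ? ·: ss|Ss|SS
S/I-2 ? ·: ss|Ss|SS
S/II-1 aff I-1×I-2: Ss
S/II-2 ? ·: ss|Ss
S/III-1 un II-1×II-2: ss
S/III-2 un II-1×II-2: ss
⇒ S over [I-1,I-2,II-1,II-2,III-1,III-2]: 14 consistent
U/I-1 aff ·: Uu|UU
U/I-2 ? ·: uu|Uu|UU
U/II-1 aff I-1×I-2: Uu|UU
U/II-2 un ·: uu
U/III-1 aff II-1×II-2: Uu
U/III-2 aff II-1×II-2: Uu
⇒ U over [I-1,I-2,II-1,II-2,III-1,III-2]: 9 consistent

II-1 ∈ {FF Ss UU, FF Ss Uu, Ff Ss UU, Ff Ss Uu}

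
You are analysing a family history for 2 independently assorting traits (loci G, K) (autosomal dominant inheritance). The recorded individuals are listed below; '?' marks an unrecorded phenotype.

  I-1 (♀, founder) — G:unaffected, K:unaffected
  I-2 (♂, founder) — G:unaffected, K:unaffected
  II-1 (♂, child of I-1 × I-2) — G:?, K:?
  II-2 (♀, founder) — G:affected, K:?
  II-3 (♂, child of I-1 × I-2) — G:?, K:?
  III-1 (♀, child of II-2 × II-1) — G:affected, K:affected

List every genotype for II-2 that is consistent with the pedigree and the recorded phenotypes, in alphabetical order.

G/I-1 un ·: gg
G/I-2 un ·: gg
G/II-1 ? I-1×I-2: gg
G/II-2 aff ·: Gg|GG
G/II-3 ? I-1×I-2: gg
G/III-1 aff II-2×II-1: Gg
⇒ G over [I-1,I-2,II-1,II-2,II-3,III-1]: 2 consistent
K/I-1 un ·: kk
K/I-2 un ·: kk
K/II-1 ? I-1×I-2: kk
K/II-2 ? ·: Kk|KK
K/II-3 ? I-1×I-2: kk
K/III-1 aff II-2×II-1: Kk
⇒ K over [I-1,I-2,II-1,II-2,II-3,III-1]: 2 consistent

II-2 ∈ {GG KK, GG Kk, Gg KK, Gg Kk}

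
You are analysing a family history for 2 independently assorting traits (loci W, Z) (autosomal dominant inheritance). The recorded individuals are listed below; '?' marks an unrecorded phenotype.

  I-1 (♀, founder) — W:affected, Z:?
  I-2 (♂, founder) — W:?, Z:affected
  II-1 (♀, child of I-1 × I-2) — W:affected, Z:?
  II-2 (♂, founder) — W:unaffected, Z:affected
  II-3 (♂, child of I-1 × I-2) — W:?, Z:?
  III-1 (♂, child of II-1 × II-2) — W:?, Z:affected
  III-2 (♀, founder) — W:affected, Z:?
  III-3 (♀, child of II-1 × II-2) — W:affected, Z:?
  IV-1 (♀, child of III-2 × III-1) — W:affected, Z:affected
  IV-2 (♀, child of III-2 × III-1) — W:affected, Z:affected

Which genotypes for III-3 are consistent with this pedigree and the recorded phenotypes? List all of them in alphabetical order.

W/I-1 aff ·: Ww|WW
W/I-2 ? ·: ww|Ww|WW
W/II-1 aff I-1×I-2: Ww|WW
W/II-2 un ·: ww
W/II-3 ? I-1×I-2: ww|Ww|WW
W/III-1 ? II-1×II-2: ww|Ww
W/III-2 aff ·: Ww|WW
W/III-3 aff II-1×II-2: Ww
W/IV-1 aff III-2×III-1: Ww|WW
W/IV-2 aff III-2×III-1: Ww|WW
⇒ W over [I-1,I-2,II-1,II-2,II-3,III-1,III-2,III-3,IV-1,IV-2]: 164 consistent
Z/I-1 ? ·: zz|Zz|ZZ
Z/I-2 aff ·: Zz|ZZ
Z/II-1 ? I-1×I-2: zz|Zz|ZZ
Z/II-2 aff ·: Zz|ZZ
Z/II-3 ? I-1×I-2: zz|Zz|ZZ
Z/III-1 aff II-1×II-2: Zz|ZZ
Z/III-2 ? ·: zz|Zz|ZZ
Z/III-3 ? II-1×II-2: zz|Zz|ZZ
Z/IV-1 aff III-2×III-1: Zz|ZZ
Z/IV-2 aff III-2×III-1: Zz|ZZ
⇒ Z over [I-1,I-2,II-1,II-2,II-3,III-1,III-2,III-3,IV-1,IV-2]: 1173 consistent

III-3 ∈ {Ww ZZ, Ww Zz, Ww zz}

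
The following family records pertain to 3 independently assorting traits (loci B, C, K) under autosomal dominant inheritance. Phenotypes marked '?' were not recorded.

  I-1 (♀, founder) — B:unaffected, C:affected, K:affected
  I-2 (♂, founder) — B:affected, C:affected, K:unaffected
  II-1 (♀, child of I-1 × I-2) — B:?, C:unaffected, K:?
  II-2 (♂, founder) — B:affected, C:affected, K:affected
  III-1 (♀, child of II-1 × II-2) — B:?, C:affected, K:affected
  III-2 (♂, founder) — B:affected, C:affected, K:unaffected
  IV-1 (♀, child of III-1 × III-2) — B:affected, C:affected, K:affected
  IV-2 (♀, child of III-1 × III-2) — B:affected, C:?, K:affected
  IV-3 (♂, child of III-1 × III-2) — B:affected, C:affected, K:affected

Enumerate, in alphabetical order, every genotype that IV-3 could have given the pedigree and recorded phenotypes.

IV-3 ∈ {BB CC Kk, BB Cc Kk, Bb CC Kk, Bb Cc Kk}

B/I-1 un ·: bb
B/I-2 aff ·: Bb|BB
B/II-1 ? I-1×I-2: bb|Bb
B/II-2 aff ·: Bb|BB
B/III-1 ? II-1×II-2: bb|Bb|BB
B/III-2 aff ·: Bb|BB
B/IV-1 aff III-1×III-2: Bb|BB
B/IV-2 aff III-1×III-2: Bb|BB
B/IV-3 aff III-1×III-2: Bb|BB
⇒ B over [I-1,I-2,II-1,II-2,III-1,III-2,IV-1,IV-2,IV-3]: 138 consistent
C/I-1 aff ·: Cc
C/I-2 aff ·: Cc
C/II-1 un I-1×I-2: cc
C/II-2 aff ·: Cc|CC
C/III-1 aff II-1×II-2: Cc
C/III-2 aff ·: Cc|CC
C/IV-1 aff III-1×III-2: Cc|CC
C/IV-2 ? III-1×III-2: cc|Cc|CC
C/IV-3 aff III-1×III-2: Cc|CC
⇒ C over [I-1,I-2,II-1,II-2,III-1,III-2,IV-1,IV-2,IV-3]: 40 consistent
K/I-1 aff ·: Kk|KK
K/I-2 un ·: kk
K/II-1 ? I-1×I-2: kk|Kk
K/II-2 aff ·: Kk|KK
K/III-1 aff II-1×II-2: Kk|KK
K/III-2 un ·: kk
K/IV-1 aff III-1×III-2: Kk
K/IV-2 aff III-1×III-2: Kk
K/IV-3 aff III-1×III-2: Kk
⇒ K over [I-1,I-2,II-1,II-2,III-1,III-2,IV-1,IV-2,IV-3]: 10 consistent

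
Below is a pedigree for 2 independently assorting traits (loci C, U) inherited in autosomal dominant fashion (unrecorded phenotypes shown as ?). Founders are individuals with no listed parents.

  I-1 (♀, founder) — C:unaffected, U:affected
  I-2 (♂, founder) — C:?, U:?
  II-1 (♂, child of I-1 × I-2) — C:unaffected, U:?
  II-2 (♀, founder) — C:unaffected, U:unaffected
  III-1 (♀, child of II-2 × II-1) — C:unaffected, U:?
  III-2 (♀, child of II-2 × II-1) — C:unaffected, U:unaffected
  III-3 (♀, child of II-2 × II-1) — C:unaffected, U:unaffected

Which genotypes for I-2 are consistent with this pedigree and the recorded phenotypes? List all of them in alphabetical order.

C/I-1 un ·: cc
C/I-2 ? ·: cc|Cc
C/II-1 un I-1×I-2: cc
C/II-2 un ·: cc
C/III-1 un II-2×II-1: cc
C/III-2 un II-2×II-1: cc
C/III-3 un II-2×II-1: cc
⇒ C over [I-1,I-2,II-1,II-2,III-1,III-2,III-3]: 2 consistent
U/I-1 aff ·: Uu|UU
U/I-2 ? ·: uu|Uu|UU
U/II-1 ? I-1×I-2: uu|Uu
U/II-2 un ·: uu
U/III-1 ? II-2×II-1: uu|Uu
U/III-2 un II-2×II-1: uu
U/III-3 un II-2×II-1: uu
⇒ U over [I-1,I-2,II-1,II-2,III-1,III-2,III-3]: 12 consistent

I-2 ∈ {Cc UU, Cc Uu, Cc uu, cc UU, cc Uu, cc uu}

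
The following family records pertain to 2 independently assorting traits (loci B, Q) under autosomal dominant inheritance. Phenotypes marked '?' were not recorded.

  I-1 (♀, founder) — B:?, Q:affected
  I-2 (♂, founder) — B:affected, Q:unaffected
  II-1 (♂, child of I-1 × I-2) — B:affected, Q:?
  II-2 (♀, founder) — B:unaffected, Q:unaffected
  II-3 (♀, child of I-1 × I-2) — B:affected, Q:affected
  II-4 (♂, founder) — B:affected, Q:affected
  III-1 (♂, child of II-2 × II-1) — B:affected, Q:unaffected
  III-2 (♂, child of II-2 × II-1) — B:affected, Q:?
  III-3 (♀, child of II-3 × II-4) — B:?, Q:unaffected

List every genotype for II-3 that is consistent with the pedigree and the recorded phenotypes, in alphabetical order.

II-3 ∈ {BB Qq, Bb Qq}

B/I-1 ? ·: bb|Bb|BB
B/I-2 aff ·: Bb|BB
B/II-1 aff I-1×I-2: Bb|BB
B/II-2 un ·: bb
B/II-3 aff I-1×I-2: Bb|BB
B/II-4 aff ·: Bb|BB
B/III-1 aff II-2×II-1: Bb
B/III-2 aff II-2×II-1: Bb
B/III-3 ? II-3×II-4: bb|Bb|BB
⇒ B over [I-1,I-2,II-1,II-2,II-3,II-4,III-1,III-2,III-3]: 61 consistent
Q/I-1 aff ·: Qq|QQ
Q/I-2 un ·: qq
Q/II-1 ? I-1×I-2: qq|Qq
Q/II-2 un ·: qq
Q/II-3 aff I-1×I-2: Qq
Q/II-4 aff ·: Qq
Q/III-1 un II-2×II-1: qq
Q/III-2 ? II-2×II-1: qq|Qq
Q/III-3 un II-3×II-4: qq
⇒ Q over [I-1,I-2,II-1,II-2,II-3,II-4,III-1,III-2,III-3]: 5 consistent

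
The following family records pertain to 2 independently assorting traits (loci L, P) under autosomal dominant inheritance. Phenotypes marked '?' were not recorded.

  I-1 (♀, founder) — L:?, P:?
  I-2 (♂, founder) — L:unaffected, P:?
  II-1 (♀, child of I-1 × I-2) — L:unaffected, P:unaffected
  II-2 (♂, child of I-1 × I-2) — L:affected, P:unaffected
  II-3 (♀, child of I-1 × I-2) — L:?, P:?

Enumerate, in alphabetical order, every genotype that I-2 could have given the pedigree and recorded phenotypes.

L/I-1 ? ·: Ll
L/I-2 un ·: ll
L/II-1 un I-1×I-2: ll
L/II-2 aff I-1×I-2: Ll
L/II-3 ? I-1×I-2: ll|Ll
⇒ L over [I-1,I-2,II-1,II-2,II-3]: 2 consistent
P/I-1 ? ·: pp|Pp
P/I-2 ? ·: pp|Pp
P/II-1 un I-1×I-2: pp
P/II-2 un I-1×I-2: pp
P/II-3 ? I-1×I-2: pp|Pp|PP
⇒ P over [I-1,I-2,II-1,II-2,II-3]: 8 consistent

I-2 ∈ {ll Pp, ll pp}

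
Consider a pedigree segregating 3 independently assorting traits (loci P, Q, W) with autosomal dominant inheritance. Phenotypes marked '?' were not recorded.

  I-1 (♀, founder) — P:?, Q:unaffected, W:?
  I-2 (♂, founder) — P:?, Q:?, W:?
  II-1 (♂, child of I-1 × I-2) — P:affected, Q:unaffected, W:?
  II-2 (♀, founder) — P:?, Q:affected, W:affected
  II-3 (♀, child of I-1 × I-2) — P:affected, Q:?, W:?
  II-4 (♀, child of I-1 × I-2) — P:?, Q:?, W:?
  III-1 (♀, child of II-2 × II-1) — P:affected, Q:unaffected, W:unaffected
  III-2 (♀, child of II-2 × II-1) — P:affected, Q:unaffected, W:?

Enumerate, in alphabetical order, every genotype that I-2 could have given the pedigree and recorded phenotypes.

P/I-1 ? ·: pp|Pp|PP
P/I-2 ? ·: pp|Pp|PP
P/II-1 aff I-1×I-2: Pp|PP
P/II-2 ? ·: pp|Pp|PP
P/II-3 aff I-1×I-2: Pp|PP
P/II-4 ? I-1×I-2: pp|Pp|PP
P/III-1 aff II-2×II-1: Pp|PP
P/III-2 aff II-2×II-1: Pp|PP
⇒ P over [I-1,I-2,II-1,II-2,II-3,II-4,III-1,III-2]: 270 consistent
Q/I-1 un ·: qq
Q/I-2 ? ·: qq|Qq
Q/II-1 un I-1×I-2: qq
Q/II-2 aff ·: Qq
Q/II-3 ? I-1×I-2: qq|Qq
Q/II-4 ? I-1×I-2: qq|Qq
Q/III-1 un II-2×II-1: qq
Q/III-2 un II-2×II-1: qq
⇒ Q over [I-1,I-2,II-1,II-2,II-3,II-4,III-1,III-2]: 5 consistent
W/I-1 ? ·: ww|Ww|WW
W/I-2 ? ·: ww|Ww|WW
W/II-1 ? I-1×I-2: ww|Ww
W/II-2 aff ·: Ww
W/II-3 ? I-1×I-2: ww|Ww|WW
W/II-4 ? I-1×I-2: ww|Ww|WW
W/III-1 un II-2×II-1: ww
W/III-2 ? II-2×II-1: ww|Ww|WW
⇒ W over [I-1,I-2,II-1,II-2,II-3,II-4,III-1,III-2]: 117 consistent

I-2 ∈ {PP Qq WW, PP Qq Ww, PP Qq ww, PP qq WW, PP qq Ww, PP qq ww, Pp Qq WW, Pp Qq Ww, Pp Qq ww, Pp qq WW, Pp qq Ww, Pp qq ww, pp Qq WW, pp Qq Ww, pp Qq ww, pp qq WW, pp qq Ww, pp qq ww}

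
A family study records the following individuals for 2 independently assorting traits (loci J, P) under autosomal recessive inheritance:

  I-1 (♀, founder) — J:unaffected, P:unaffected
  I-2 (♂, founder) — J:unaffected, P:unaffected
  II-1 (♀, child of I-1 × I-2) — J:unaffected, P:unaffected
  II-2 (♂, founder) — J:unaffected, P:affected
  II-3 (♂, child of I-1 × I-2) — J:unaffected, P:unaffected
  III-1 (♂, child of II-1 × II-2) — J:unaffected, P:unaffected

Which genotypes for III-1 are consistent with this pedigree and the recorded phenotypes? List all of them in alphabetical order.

III-1 ∈ {JJ Pp, Jj Pp}

J/I-1 un ·: JJ|Jj
J/I-2 un ·: JJ|Jj
J/II-1 un I-1×I-2: JJ|Jj
J/II-2 un ·: JJ|Jj
J/II-3 un I-1×I-2: JJ|Jj
J/III-1 un II-1×II-2: JJ|Jj
⇒ J over [I-1,I-2,II-1,II-2,II-3,III-1]: 45 consistent
P/I-1 un ·: PP|Pp
P/I-2 un ·: PP|Pp
P/II-1 un I-1×I-2: PP|Pp
P/II-2 aff ·: pp
P/II-3 un I-1×I-2: PP|Pp
P/III-1 un II-1×II-2: Pp
⇒ P over [I-1,I-2,II-1,II-2,II-3,III-1]: 13 consistent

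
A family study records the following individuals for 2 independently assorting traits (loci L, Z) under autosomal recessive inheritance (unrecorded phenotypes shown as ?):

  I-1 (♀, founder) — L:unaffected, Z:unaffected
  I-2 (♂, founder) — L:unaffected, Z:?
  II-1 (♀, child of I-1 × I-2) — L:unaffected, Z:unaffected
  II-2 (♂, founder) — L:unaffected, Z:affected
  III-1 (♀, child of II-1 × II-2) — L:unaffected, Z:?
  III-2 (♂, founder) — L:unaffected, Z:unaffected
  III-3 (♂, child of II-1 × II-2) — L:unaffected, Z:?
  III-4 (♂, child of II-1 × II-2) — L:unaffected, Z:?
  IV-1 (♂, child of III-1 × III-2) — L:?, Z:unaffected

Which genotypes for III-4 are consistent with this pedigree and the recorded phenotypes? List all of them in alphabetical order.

L/I-1 un ·: LL|Ll
L/I-2 un ·: LL|Ll
L/II-1 un I-1×I-2: LL|Ll
L/II-2 un ·: LL|Ll
L/III-1 un II-1×II-2: LL|Ll
L/III-2 un ·: LL|Ll
L/III-3 un II-1×II-2: LL|Ll
L/III-4 un II-1×II-2: LL|Ll
L/IV-1 ? III-1×III-2: LL|Ll|ll
⇒ L over [I-1,I-2,II-1,II-2,III-1,III-2,III-3,III-4,IV-1]: 332 consistent
Z/I-1 un ·: ZZ|Zz
Z/I-2 ? ·: ZZ|Zz|zz
Z/II-1 un I-1×I-2: ZZ|Zz
Z/II-2 aff ·: zz
Z/III-1 ? II-1×II-2: Zz|zz
Z/III-2 un ·: ZZ|Zz
Z/III-3 ? II-1×II-2: Zz|zz
Z/III-4 ? II-1×II-2: Zz|zz
Z/IV-1 un III-1×III-2: ZZ|Zz
⇒ Z over [I-1,I-2,II-1,II-2,III-1,III-2,III-3,III-4,IV-1]: 136 consistent

III-4 ∈ {LL Zz, LL zz, Ll Zz, Ll zz}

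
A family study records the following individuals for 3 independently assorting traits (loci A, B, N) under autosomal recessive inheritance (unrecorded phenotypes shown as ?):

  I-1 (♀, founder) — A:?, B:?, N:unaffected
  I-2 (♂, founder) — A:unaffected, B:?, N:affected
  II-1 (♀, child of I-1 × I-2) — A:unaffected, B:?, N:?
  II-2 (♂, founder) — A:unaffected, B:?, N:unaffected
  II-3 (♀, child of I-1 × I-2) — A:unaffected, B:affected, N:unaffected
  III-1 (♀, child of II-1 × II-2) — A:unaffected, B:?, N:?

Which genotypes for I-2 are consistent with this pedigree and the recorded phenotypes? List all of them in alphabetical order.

I-2 ∈ {AA Bb nn, AA bb nn, Aa Bb nn, Aa bb nn}

A/I-1 ? ·: AA|Aa|aa
A/I-2 un ·: AA|Aa
A/II-1 un I-1×I-2: AA|Aa
A/II-2 un ·: AA|Aa
A/II-3 un I-1×I-2: AA|Aa
A/III-1 un II-1×II-2: AA|Aa
⇒ A over [I-1,I-2,II-1,II-2,II-3,III-1]: 53 consistent
B/I-1 ? ·: Bb|bb
B/I-2 ? ·: Bb|bb
B/II-1 ? I-1×I-2: BB|Bb|bb
B/II-2 ? ·: BB|Bb|bb
B/II-3 aff I-1×I-2: bb
B/III-1 ? II-1×II-2: BB|Bb|bb
⇒ B over [I-1,I-2,II-1,II-2,II-3,III-1]: 41 consistent
N/I-1 un ·: NN|Nn
N/I-2 aff ·: nn
N/II-1 ? I-1×I-2: Nn|nn
N/II-2 un ·: NN|Nn
N/II-3 un I-1×I-2: Nn
N/III-1 ? II-1×II-2: NN|Nn|nn
⇒ N over [I-1,I-2,II-1,II-2,II-3,III-1]: 13 consistent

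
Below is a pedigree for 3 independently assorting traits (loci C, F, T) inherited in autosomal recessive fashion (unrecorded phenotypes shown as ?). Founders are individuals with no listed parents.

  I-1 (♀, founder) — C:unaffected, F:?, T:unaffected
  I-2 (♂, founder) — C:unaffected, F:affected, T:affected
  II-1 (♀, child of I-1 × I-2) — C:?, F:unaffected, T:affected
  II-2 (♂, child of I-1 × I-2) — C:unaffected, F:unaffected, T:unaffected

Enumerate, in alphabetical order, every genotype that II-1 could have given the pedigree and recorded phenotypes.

C/I-1 un ·: CC|Cc
C/I-2 un ·: CC|Cc
C/II-1 ? I-1×I-2: CC|Cc|cc
C/II-2 un I-1×I-2: CC|Cc
⇒ C over [I-1,I-2,II-1,II-2]: 15 consistent
F/I-1 ? ·: FF|Ff
F/I-2 aff ·: ff
F/II-1 un I-1×I-2: Ff
F/II-2 un I-1×I-2: Ff
⇒ F over [I-1,I-2,II-1,II-2]: 2 consistent
T/I-1 un ·: Tt
T/I-2 aff ·: tt
T/II-1 aff I-1×I-2: tt
T/II-2 un I-1×I-2: Tt
⇒ T over [I-1,I-2,II-1,II-2]: 1 consistent

II-1 ∈ {CC Ff tt, Cc Ff tt, cc Ff tt}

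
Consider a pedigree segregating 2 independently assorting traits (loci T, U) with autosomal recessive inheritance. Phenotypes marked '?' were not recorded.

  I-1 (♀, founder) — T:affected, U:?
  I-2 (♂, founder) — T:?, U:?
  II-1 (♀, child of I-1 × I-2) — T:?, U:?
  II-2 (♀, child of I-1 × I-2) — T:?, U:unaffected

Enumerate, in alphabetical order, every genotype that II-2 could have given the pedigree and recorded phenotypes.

T/I-1 aff ·: tt
T/I-2 ? ·: TT|Tt|tt
T/II-1 ? I-1×I-2: Tt|tt
T/II-2 ? I-1×I-2: Tt|tt
⇒ T over [I-1,I-2,II-1,II-2]: 6 consistent
U/I-1 ? ·: UU|Uu|uu
U/I-2 ? ·: UU|Uu|uu
U/II-1 ? I-1×I-2: UU|Uu|uu
U/II-2 un I-1×I-2: UU|Uu
⇒ U over [I-1,I-2,II-1,II-2]: 21 consistent

II-2 ∈ {Tt UU, Tt Uu, tt UU, tt Uu}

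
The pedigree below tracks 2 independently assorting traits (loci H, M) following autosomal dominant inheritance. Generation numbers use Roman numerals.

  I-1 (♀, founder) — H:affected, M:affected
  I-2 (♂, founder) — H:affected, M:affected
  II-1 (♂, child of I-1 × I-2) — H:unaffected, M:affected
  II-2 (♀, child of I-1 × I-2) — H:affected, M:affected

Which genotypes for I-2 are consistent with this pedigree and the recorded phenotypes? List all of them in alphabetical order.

I-2 ∈ {Hh MM, Hh Mm}

H/I-1 aff ·: Hh
H/I-2 aff ·: Hh
H/II-1 un I-1×I-2: hh
H/II-2 aff I-1×I-2: Hh|HH
⇒ H over [I-1,I-2,II-1,II-2]: 2 consistent
M/I-1 aff ·: Mm|MM
M/I-2 aff ·: Mm|MM
M/II-1 aff I-1×I-2: Mm|MM
M/II-2 aff I-1×I-2: Mm|MM
⇒ M over [I-1,I-2,II-1,II-2]: 13 consistent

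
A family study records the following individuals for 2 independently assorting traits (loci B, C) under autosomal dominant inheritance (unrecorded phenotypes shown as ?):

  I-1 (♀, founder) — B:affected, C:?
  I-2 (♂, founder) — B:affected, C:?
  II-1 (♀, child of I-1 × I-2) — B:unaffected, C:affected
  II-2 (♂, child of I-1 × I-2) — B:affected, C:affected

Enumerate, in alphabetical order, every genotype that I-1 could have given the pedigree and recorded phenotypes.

I-1 ∈ {Bb CC, Bb Cc, Bb cc}

B/I-1 aff ·: Bb
B/I-2 aff ·: Bb
B/II-1 un I-1×I-2: bb
B/II-2 aff I-1×I-2: Bb|BB
⇒ B over [I-1,I-2,II-1,II-2]: 2 consistent
C/I-1 ? ·: cc|Cc|CC
C/I-2 ? ·: cc|Cc|CC
C/II-1 aff I-1×I-2: Cc|CC
C/II-2 aff I-1×I-2: Cc|CC
⇒ C over [I-1,I-2,II-1,II-2]: 17 consistent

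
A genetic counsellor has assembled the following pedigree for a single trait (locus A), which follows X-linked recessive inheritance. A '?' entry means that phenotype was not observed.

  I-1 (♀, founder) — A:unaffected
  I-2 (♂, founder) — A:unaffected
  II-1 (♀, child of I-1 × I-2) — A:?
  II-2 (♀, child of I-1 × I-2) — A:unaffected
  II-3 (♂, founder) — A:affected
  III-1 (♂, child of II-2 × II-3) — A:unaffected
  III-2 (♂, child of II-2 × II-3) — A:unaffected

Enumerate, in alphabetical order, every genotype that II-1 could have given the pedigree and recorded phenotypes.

A/I-1 un ·: X^AX^A|X^AX^a
A/I-2 un ·: X^AY
A/II-1 ? I-1×I-2: X^AX^A|X^AX^a
A/II-2 un I-1×I-2: X^AX^A|X^AX^a
A/II-3 aff ·: X^aY
A/III-1 un II-2×II-3: X^AY
A/III-2 un II-2×II-3: X^AY
⇒ A over [I-1,I-2,II-1,II-2,II-3,III-1,III-2]: 5 consistent

II-1 ∈ {X^AX^A, X^AX^a}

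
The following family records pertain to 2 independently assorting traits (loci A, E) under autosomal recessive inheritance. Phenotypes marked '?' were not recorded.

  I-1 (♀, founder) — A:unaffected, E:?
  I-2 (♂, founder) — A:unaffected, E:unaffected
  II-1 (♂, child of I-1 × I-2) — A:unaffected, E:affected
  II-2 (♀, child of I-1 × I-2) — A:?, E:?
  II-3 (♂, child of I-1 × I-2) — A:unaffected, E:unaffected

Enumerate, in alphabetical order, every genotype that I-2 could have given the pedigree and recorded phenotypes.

I-2 ∈ {AA Ee, Aa Ee}

A/I-1 un ·: AA|Aa
A/I-2 un ·: AA|Aa
A/II-1 un I-1×I-2: AA|Aa
A/II-2 ? I-1×I-2: AA|Aa|aa
A/II-3 un I-1×I-2: AA|Aa
⇒ A over [I-1,I-2,II-1,II-2,II-3]: 29 consistent
E/I-1 ? ·: Ee|ee
E/I-2 un ·: Ee
E/II-1 aff I-1×I-2: ee
E/II-2 ? I-1×I-2: EE|Ee|ee
E/II-3 un I-1×I-2: EE|Ee
⇒ E over [I-1,I-2,II-1,II-2,II-3]: 8 consistent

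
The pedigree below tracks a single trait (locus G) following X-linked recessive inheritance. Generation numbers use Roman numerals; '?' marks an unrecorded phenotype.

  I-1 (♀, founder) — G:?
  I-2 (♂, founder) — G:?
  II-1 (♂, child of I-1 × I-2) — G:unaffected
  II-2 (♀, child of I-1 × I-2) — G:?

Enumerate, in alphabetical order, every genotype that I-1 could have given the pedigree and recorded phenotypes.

I-1 ∈ {X^GX^G, X^GX^g}

G/I-1 ? ·: X^GX^G|X^GX^g
G/I-2 ? ·: X^GY|X^gY
G/II-1 un I-1×I-2: X^GY
G/II-2 ? I-1×I-2: X^GX^G|X^GX^g|X^gX^g
⇒ G over [I-1,I-2,II-1,II-2]: 6 consistent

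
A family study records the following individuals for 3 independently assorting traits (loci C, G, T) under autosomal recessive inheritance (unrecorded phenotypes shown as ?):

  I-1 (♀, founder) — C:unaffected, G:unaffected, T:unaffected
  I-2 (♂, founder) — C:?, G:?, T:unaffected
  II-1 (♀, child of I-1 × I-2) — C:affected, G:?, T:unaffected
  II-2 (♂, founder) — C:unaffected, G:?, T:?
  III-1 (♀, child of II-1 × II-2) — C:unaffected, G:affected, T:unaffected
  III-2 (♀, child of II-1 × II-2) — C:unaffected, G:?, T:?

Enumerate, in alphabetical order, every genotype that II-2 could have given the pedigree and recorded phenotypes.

C/I-1 un ·: Cc
C/I-2 ? ·: Cc|cc
C/II-1 aff I-1×I-2: cc
C/II-2 un ·: CC|Cc
C/III-1 un II-1×II-2: Cc
C/III-2 un II-1×II-2: Cc
⇒ C over [I-1,I-2,II-1,II-2,III-1,III-2]: 4 consistent
G/I-1 un ·: GG|Gg
G/I-2 ? ·: GG|Gg|gg
G/II-1 ? I-1×I-2: Gg|gg
G/II-2 ? ·: Gg|gg
G/III-1 aff II-1×II-2: gg
G/III-2 ? II-1×II-2: GG|Gg|gg
⇒ G over [I-1,I-2,II-1,II-2,III-1,III-2]: 31 consistent
T/I-1 un ·: TT|Tt
T/I-2 un ·: TT|Tt
T/II-1 un I-1×I-2: TT|Tt
T/II-2 ? ·: TT|Tt|tt
T/III-1 un II-1×II-2: TT|Tt
T/III-2 ? II-1×II-2: TT|Tt|tt
⇒ T over [I-1,I-2,II-1,II-2,III-1,III-2]: 60 consistent

II-2 ∈ {CC Gg TT, CC Gg Tt, CC Gg tt, CC gg TT, CC gg Tt, CC gg tt, Cc Gg TT, Cc Gg Tt, Cc Gg tt, Cc gg TT, Cc gg Tt, Cc gg tt}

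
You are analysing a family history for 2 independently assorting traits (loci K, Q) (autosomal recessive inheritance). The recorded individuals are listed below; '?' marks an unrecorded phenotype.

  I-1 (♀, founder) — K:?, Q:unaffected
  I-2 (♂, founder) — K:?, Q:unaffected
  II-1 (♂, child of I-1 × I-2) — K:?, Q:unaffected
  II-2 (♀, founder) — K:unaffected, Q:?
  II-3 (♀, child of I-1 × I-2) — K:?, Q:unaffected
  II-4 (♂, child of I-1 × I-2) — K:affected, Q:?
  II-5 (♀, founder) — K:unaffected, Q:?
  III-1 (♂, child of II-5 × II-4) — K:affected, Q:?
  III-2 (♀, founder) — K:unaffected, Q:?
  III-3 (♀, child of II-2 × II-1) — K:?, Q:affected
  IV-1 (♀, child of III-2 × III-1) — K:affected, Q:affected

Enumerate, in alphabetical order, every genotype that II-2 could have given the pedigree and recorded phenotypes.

II-2 ∈ {KK Qq, KK qq, Kk Qq, Kk qq}

K/I-1 ? ·: Kk|kk
K/I-2 ? ·: Kk|kk
K/II-1 ? I-1×I-2: KK|Kk|kk
K/II-2 un ·: KK|Kk
K/II-3 ? I-1×I-2: KK|Kk|kk
K/II-4 aff I-1×I-2: kk
K/II-5 un ·: Kk
K/III-1 aff II-5×II-4: kk
K/III-2 un ·: Kk
K/III-3 ? II-2×II-1: KK|Kk|kk
K/IV-1 aff III-2×III-1: kk
⇒ K over [I-1,I-2,II-1,II-2,II-3,II-4,II-5,III-1,III-2,III-3,IV-1]: 68 consistent
Q/I-1 un ·: QQ|Qq
Q/I-2 un ·: QQ|Qq
Q/II-1 un I-1×I-2: Qq
Q/II-2 ? ·: Qq|qq
Q/II-3 un I-1×I-2: QQ|Qq
Q/II-4 ? I-1×I-2: QQ|Qq|qq
Q/II-5 ? ·: QQ|Qq|qq
Q/III-1 ? II-5×II-4: Qq|qq
Q/III-2 ? ·: Qq|qq
Q/III-3 aff II-2×II-1: qq
Q/IV-1 aff III-2×III-1: qq
⇒ Q over [I-1,I-2,II-1,II-2,II-3,II-4,II-5,III-1,III-2,III-3,IV-1]: 200 consistent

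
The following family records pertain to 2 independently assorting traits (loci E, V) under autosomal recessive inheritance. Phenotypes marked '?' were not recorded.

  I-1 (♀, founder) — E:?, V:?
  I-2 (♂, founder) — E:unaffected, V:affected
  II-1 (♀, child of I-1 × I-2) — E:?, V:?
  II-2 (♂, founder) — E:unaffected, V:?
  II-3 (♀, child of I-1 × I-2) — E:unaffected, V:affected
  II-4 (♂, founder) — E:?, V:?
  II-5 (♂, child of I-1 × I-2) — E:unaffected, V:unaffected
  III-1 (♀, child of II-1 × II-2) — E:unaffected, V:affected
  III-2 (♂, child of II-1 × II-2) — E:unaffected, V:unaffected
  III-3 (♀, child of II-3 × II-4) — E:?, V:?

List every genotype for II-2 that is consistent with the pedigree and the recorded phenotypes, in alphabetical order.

II-2 ∈ {EE Vv, EE vv, Ee Vv, Ee vv}

E/I-1 ? ·: EE|Ee|ee
E/I-2 un ·: EE|Ee
E/II-1 ? I-1×I-2: EE|Ee|ee
E/II-2 un ·: EE|Ee
E/II-3 un I-1×I-2: EE|Ee
E/II-4 ? ·: EE|Ee|ee
E/II-5 un I-1×I-2: EE|Ee
E/III-1 un II-1×II-2: EE|Ee
E/III-2 un II-1×II-2: EE|Ee
E/III-3 ? II-3×II-4: EE|Ee|ee
⇒ E over [I-1,I-2,II-1,II-2,II-3,II-4,II-5,III-1,III-2,III-3]: 1048 consistent
V/I-1 ? ·: Vv
V/I-2 aff ·: vv
V/II-1 ? I-1×I-2: Vv|vv
V/II-2 ? ·: Vv|vv
V/II-3 aff I-1×I-2: vv
V/II-4 ? ·: VV|Vv|vv
V/II-5 un I-1×I-2: Vv
V/III-1 aff II-1×II-2: vv
V/III-2 un II-1×II-2: VV|Vv
V/III-3 ? II-3×II-4: Vv|vv
⇒ V over [I-1,I-2,II-1,II-2,II-3,II-4,II-5,III-1,III-2,III-3]: 16 consistent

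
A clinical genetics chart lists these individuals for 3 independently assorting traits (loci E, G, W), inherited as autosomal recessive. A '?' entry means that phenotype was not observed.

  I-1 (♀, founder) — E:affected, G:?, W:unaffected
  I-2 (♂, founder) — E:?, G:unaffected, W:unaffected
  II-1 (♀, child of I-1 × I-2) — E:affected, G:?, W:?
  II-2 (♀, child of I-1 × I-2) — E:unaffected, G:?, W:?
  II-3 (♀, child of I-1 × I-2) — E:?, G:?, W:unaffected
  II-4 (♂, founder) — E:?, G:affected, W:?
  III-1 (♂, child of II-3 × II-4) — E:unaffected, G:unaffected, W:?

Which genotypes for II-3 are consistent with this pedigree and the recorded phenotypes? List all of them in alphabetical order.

II-3 ∈ {Ee GG WW, Ee GG Ww, Ee Gg WW, Ee Gg Ww, ee GG WW, ee GG Ww, ee Gg WW, ee Gg Ww}

E/I-1 aff ·: ee
E/I-2 ? ·: Ee
E/II-1 aff I-1×I-2: ee
E/II-2 un I-1×I-2: Ee
E/II-3 ? I-1×I-2: Ee|ee
E/II-4 ? ·: EE|Ee|ee
E/III-1 un II-3×II-4: EE|Ee
⇒ E over [I-1,I-2,II-1,II-2,II-3,II-4,III-1]: 7 consistent
G/I-1 ? ·: GG|Gg|gg
G/I-2 un ·: GG|Gg
G/II-1 ? I-1×I-2: GG|Gg|gg
G/II-2 ? I-1×I-2: GG|Gg|gg
G/II-3 ? I-1×I-2: GG|Gg
G/II-4 aff ·: gg
G/III-1 un II-3×II-4: Gg
⇒ G over [I-1,I-2,II-1,II-2,II-3,II-4,III-1]: 40 consistent
W/I-1 un ·: WW|Ww
W/I-2 un ·: WW|Ww
W/II-1 ? I-1×I-2: WW|Ww|ww
W/II-2 ? I-1×I-2: WW|Ww|ww
W/II-3 un I-1×I-2: WW|Ww
W/II-4 ? ·: WW|Ww|ww
W/III-1 ? II-3×II-4: WW|Ww|ww
⇒ W over [I-1,I-2,II-1,II-2,II-3,II-4,III-1]: 191 consistent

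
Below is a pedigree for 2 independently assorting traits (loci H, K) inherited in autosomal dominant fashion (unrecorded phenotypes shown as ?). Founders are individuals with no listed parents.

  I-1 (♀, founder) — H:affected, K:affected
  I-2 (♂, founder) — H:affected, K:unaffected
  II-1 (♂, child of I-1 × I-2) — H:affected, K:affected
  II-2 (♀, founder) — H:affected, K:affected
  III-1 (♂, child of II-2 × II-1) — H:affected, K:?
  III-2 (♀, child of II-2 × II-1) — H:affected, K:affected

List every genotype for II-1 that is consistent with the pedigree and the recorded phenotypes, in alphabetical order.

II-1 ∈ {HH Kk, Hh Kk}

H/I-1 aff ·: Hh|HH
H/I-2 aff ·: Hh|HH
H/II-1 aff I-1×I-2: Hh|HH
H/II-2 aff ·: Hh|HH
H/III-1 aff II-2×II-1: Hh|HH
H/III-2 aff II-2×II-1: Hh|HH
⇒ H over [I-1,I-2,II-1,II-2,III-1,III-2]: 44 consistent
K/I-1 aff ·: Kk|KK
K/I-2 un ·: kk
K/II-1 aff I-1×I-2: Kk
K/II-2 aff ·: Kk|KK
K/III-1 ? II-2×II-1: kk|Kk|KK
K/III-2 aff II-2×II-1: Kk|KK
⇒ K over [I-1,I-2,II-1,II-2,III-1,III-2]: 20 consistent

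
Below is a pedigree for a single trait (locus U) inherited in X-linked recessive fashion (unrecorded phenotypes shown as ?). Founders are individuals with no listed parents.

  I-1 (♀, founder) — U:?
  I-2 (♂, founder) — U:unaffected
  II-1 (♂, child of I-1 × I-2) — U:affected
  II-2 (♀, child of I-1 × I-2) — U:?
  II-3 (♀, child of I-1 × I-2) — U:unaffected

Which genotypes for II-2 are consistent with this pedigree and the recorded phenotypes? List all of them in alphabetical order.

II-2 ∈ {X^UX^U, X^UX^u}

U/I-1 ? ·: X^UX^u|X^uX^u
U/I-2 un ·: X^UY
U/II-1 aff I-1×I-2: X^uY
U/II-2 ? I-1×I-2: X^UX^U|X^UX^u
U/II-3 un I-1×I-2: X^UX^U|X^UX^u
⇒ U over [I-1,I-2,II-1,II-2,II-3]: 5 consistent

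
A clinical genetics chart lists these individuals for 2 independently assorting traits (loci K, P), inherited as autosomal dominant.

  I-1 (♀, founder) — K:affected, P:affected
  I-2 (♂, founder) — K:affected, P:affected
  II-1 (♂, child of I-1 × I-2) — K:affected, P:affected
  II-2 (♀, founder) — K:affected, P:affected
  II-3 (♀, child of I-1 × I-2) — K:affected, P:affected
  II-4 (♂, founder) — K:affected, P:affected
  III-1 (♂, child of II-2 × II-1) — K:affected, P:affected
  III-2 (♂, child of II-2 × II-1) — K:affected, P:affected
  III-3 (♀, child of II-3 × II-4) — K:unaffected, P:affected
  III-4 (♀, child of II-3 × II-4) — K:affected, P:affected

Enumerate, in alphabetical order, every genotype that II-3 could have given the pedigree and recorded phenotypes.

II-3 ∈ {Kk PP, Kk Pp}

K/I-1 aff ·: Kk|KK
K/I-2 aff ·: Kk|KK
K/II-1 aff I-1×I-2: Kk|KK
K/II-2 aff ·: Kk|KK
K/II-3 aff I-1×I-2: Kk
K/II-4 aff ·: Kk
K/III-1 aff II-2×II-1: Kk|KK
K/III-2 aff II-2×II-1: Kk|KK
K/III-3 un II-3×II-4: kk
K/III-4 aff II-3×II-4: Kk|KK
⇒ K over [I-1,I-2,II-1,II-2,II-3,II-4,III-1,III-2,III-3,III-4]: 78 consistent
P/I-1 aff ·: Pp|PP
P/I-2 aff ·: Pp|PP
P/II-1 aff I-1×I-2: Pp|PP
P/II-2 aff ·: Pp|PP
P/II-3 aff I-1×I-2: Pp|PP
P/II-4 aff ·: Pp|PP
P/III-1 aff II-2×II-1: Pp|PP
P/III-2 aff II-2×II-1: Pp|PP
P/III-3 aff II-3×II-4: Pp|PP
P/III-4 aff II-3×II-4: Pp|PP
⇒ P over [I-1,I-2,II-1,II-2,II-3,II-4,III-1,III-2,III-3,III-4]: 532 consistent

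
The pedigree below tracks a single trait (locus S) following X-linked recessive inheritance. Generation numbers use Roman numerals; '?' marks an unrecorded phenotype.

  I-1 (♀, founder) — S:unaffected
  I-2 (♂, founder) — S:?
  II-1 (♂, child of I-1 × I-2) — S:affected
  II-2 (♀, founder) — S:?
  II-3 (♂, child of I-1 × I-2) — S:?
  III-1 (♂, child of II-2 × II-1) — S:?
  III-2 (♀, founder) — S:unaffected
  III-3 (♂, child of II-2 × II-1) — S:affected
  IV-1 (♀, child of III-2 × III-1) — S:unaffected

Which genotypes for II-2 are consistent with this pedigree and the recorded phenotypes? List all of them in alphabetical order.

II-2 ∈ {X^SX^s, X^sX^s}

S/I-1 un ·: X^SX^s
S/I-2 ? ·: X^SY|X^sY
S/II-1 aff I-1×I-2: X^sY
S/II-2 ? ·: X^SX^s|X^sX^s
S/II-3 ? I-1×I-2: X^SY|X^sY
S/III-1 ? II-2×II-1: X^SY|X^sY
S/III-2 un ·: X^SX^S|X^SX^s
S/III-3 aff II-2×II-1: X^sY
S/IV-1 un III-2×III-1: X^SX^S|X^SX^s
⇒ S over [I-1,I-2,II-1,II-2,II-3,III-1,III-2,III-3,IV-1]: 28 consistent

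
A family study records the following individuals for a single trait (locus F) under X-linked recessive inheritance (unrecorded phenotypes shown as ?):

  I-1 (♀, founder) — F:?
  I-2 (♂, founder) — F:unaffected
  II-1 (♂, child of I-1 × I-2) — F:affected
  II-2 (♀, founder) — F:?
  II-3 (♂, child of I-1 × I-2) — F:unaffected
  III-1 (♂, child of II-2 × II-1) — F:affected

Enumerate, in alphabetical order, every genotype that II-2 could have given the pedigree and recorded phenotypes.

II-2 ∈ {X^FX^f, X^fX^f}

F/I-1 ? ·: X^FX^f
F/I-2 un ·: X^FY
F/II-1 aff I-1×I-2: X^fY
F/II-2 ? ·: X^FX^f|X^fX^f
F/II-3 un I-1×I-2: X^FY
F/III-1 aff II-2×II-1: X^fY
⇒ F over [I-1,I-2,II-1,II-2,II-3,III-1]: 2 consistent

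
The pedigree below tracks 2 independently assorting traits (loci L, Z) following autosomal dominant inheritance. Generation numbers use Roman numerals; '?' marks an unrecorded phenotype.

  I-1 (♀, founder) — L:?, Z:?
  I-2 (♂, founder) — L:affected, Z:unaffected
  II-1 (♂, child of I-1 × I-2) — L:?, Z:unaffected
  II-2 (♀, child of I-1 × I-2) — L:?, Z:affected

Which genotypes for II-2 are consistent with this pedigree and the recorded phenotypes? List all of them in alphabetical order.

L/I-1 ? ·: ll|Ll|LL
L/I-2 aff ·: Ll|LL
L/II-1 ? I-1×I-2: ll|Ll|LL
L/II-2 ? I-1×I-2: ll|Ll|LL
⇒ L over [I-1,I-2,II-1,II-2]: 23 consistent
Z/I-1 ? ·: Zz
Z/I-2 un ·: zz
Z/II-1 un I-1×I-2: zz
Z/II-2 aff I-1×I-2: Zz
⇒ Z over [I-1,I-2,II-1,II-2]: 1 consistent

II-2 ∈ {LL Zz, Ll Zz, ll Zz}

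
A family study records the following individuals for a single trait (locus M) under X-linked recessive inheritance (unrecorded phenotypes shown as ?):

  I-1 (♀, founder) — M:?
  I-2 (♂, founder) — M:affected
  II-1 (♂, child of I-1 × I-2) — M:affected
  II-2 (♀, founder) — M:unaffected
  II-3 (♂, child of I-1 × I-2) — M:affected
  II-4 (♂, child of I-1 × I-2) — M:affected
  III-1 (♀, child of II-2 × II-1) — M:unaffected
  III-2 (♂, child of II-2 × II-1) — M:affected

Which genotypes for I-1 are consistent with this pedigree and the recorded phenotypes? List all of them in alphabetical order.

M/I-1 ? ·: X^MX^m|X^mX^m
M/I-2 aff ·: X^mY
M/II-1 aff I-1×I-2: X^mY
M/II-2 un ·: X^MX^m
M/II-3 aff I-1×I-2: X^mY
M/II-4 aff I-1×I-2: X^mY
M/III-1 un II-2×II-1: X^MX^m
M/III-2 aff II-2×II-1: X^mY
⇒ M over [I-1,I-2,II-1,II-2,II-3,II-4,III-1,III-2]: 2 consistent

I-1 ∈ {X^MX^m, X^mX^m}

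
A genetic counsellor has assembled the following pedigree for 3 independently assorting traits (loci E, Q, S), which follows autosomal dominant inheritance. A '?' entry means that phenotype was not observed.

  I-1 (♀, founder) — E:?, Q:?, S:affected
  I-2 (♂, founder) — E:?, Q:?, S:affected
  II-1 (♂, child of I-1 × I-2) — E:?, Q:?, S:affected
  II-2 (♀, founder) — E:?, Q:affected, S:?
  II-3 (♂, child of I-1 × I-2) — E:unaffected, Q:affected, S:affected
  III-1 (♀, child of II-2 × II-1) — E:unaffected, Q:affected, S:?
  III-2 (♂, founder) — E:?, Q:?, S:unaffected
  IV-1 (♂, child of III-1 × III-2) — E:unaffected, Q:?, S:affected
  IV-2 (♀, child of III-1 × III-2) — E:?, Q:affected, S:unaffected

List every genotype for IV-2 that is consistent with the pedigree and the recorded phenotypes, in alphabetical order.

E/I-1 ? ·: ee|Ee
E/I-2 ? ·: ee|Ee
E/II-1 ? I-1×I-2: ee|Ee
E/II-2 ? ·: ee|Ee
E/II-3 un I-1×I-2: ee
E/III-1 un II-2×II-1: ee
E/III-2 ? ·: ee|Ee
E/IV-1 un III-1×III-2: ee
E/IV-2 ? III-1×III-2: ee|Ee
⇒ E over [I-1,I-2,II-1,II-2,II-3,III-1,III-2,IV-1,IV-2]: 42 consistent
Q/I-1 ? ·: qq|Qq|QQ
Q/I-2 ? ·: qq|Qq|QQ
Q/II-1 ? I-1×I-2: qq|Qq|QQ
Q/II-2 aff ·: Qq|QQ
Q/II-3 aff I-1×I-2: Qq|QQ
Q/III-1 aff II-2×II-1: Qq|QQ
Q/III-2 ? ·: qq|Qq|QQ
Q/IV-1 ? III-1×III-2: qq|Qq|QQ
Q/IV-2 aff III-1×III-2: Qq|QQ
⇒ Q over [I-1,I-2,II-1,II-2,II-3,III-1,III-2,IV-1,IV-2]: 624 consistent
S/I-1 aff ·: Ss|SS
S/I-2 aff ·: Ss|SS
S/II-1 aff I-1×I-2: Ss|SS
S/II-2 ? ·: ss|Ss|SS
S/II-3 aff I-1×I-2: Ss|SS
S/III-1 ? II-2×II-1: Ss
S/III-2 un ·: ss
S/IV-1 aff III-1×III-2: Ss
S/IV-2 un III-1×III-2: ss
⇒ S over [I-1,I-2,II-1,II-2,II-3,III-1,III-2,IV-1,IV-2]: 32 consistent

IV-2 ∈ {Ee QQ ss, Ee Qq ss, ee QQ ss, ee Qq ss}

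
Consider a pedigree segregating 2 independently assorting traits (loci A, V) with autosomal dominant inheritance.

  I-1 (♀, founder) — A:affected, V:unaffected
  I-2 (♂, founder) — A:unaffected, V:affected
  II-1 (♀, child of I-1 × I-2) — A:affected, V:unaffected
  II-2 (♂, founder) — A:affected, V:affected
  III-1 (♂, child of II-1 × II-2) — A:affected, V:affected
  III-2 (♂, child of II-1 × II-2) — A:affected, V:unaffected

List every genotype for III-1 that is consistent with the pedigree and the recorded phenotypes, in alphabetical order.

III-1 ∈ {AA Vv, Aa Vv}

A/I-1 aff ·: Aa|AA
A/I-2 un ·: aa
A/II-1 aff I-1×I-2: Aa
A/II-2 aff ·: Aa|AA
A/III-1 aff II-1×II-2: Aa|AA
A/III-2 aff II-1×II-2: Aa|AA
⇒ A over [I-1,I-2,II-1,II-2,III-1,III-2]: 16 consistent
V/I-1 un ·: vv
V/I-2 aff ·: Vv
V/II-1 un I-1×I-2: vv
V/II-2 aff ·: Vv
V/III-1 aff II-1×II-2: Vv
V/III-2 un II-1×II-2: vv
⇒ V over [I-1,I-2,II-1,II-2,III-1,III-2]: 1 consistent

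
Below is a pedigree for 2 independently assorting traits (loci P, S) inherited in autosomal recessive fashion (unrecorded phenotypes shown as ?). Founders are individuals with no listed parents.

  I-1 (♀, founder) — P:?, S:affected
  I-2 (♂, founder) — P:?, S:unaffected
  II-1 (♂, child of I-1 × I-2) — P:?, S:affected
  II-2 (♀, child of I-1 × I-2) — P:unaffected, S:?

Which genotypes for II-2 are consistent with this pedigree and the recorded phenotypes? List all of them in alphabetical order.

P/I-1 ? ·: PP|Pp|pp
P/I-2 ? ·: PP|Pp|pp
P/II-1 ? I-1×I-2: PP|Pp|pp
P/II-2 un I-1×I-2: PP|Pp
⇒ P over [I-1,I-2,II-1,II-2]: 21 consistent
S/I-1 aff ·: ss
S/I-2 un ·: Ss
S/II-1 aff I-1×I-2: ss
S/II-2 ? I-1×I-2: Ss|ss
⇒ S over [I-1,I-2,II-1,II-2]: 2 consistent

II-2 ∈ {PP Ss, PP ss, Pp Ss, Pp ss}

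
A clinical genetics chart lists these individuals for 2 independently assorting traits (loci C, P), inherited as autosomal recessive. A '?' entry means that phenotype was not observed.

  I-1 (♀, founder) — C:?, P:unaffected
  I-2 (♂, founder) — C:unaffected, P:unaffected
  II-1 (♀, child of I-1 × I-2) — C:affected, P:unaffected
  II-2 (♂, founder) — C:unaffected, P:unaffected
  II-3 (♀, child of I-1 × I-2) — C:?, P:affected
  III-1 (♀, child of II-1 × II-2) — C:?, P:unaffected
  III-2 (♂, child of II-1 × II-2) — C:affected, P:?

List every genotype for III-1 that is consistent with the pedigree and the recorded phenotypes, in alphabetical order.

C/I-1 ? ·: Cc|cc
C/I-2 un ·: Cc
C/II-1 aff I-1×I-2: cc
C/II-2 un ·: Cc
C/II-3 ? I-1×I-2: CC|Cc|cc
C/III-1 ? II-1×II-2: Cc|cc
C/III-2 aff II-1×II-2: cc
⇒ C over [I-1,I-2,II-1,II-2,II-3,III-1,III-2]: 10 consistent
P/I-1 un ·: Pp
P/I-2 un ·: Pp
P/II-1 un I-1×I-2: PP|Pp
P/II-2 un ·: PP|Pp
P/II-3 aff I-1×I-2: pp
P/III-1 un II-1×II-2: PP|Pp
P/III-2 ? II-1×II-2: PP|Pp|pp
⇒ P over [I-1,I-2,II-1,II-2,II-3,III-1,III-2]: 15 consistent

III-1 ∈ {Cc PP, Cc Pp, cc PP, cc Pp}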